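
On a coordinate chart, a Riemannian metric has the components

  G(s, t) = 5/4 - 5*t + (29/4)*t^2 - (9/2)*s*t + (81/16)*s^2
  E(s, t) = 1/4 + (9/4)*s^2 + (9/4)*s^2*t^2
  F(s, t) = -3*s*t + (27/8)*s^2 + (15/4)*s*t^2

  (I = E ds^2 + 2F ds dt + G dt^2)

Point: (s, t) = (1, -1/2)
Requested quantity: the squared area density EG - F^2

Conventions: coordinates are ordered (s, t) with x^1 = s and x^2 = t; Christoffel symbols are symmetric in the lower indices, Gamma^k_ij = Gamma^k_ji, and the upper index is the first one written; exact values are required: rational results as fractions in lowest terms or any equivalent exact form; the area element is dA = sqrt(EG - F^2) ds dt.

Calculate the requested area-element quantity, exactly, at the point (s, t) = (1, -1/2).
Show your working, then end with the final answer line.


E = 49/16, F = 93/16, G = 103/8; EG - F^2 = 1445/256

Answer: EG - F^2 = 1445/256


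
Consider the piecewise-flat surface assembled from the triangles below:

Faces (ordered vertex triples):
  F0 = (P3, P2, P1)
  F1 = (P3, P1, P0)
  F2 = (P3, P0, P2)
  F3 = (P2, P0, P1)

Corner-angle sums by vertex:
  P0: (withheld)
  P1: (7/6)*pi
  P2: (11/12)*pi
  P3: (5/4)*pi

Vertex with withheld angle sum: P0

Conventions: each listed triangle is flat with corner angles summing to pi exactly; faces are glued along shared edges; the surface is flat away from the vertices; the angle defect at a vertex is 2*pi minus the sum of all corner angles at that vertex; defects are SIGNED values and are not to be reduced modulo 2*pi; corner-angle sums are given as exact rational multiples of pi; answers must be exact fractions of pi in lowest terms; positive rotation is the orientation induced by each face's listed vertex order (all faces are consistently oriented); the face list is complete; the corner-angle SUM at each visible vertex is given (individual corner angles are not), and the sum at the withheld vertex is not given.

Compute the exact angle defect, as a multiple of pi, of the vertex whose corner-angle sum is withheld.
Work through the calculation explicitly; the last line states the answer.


V = 4, E = 6, F = 4; chi = V - E + F = 2
Gauss-Bonnet: total defect = 2*pi*chi = 4*pi; visible defects sum to (8/3)*pi

Answer: defect(P0) = (4/3)*pi


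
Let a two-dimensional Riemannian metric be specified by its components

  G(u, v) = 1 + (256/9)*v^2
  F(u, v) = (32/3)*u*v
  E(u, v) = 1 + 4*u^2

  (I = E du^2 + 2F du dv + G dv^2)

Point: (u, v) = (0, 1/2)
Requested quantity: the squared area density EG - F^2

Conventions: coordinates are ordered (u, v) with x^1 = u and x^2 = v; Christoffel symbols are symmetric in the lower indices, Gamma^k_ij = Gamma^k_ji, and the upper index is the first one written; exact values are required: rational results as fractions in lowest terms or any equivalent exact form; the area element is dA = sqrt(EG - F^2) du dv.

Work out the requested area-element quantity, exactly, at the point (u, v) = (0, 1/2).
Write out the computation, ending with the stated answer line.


E = 1, F = 0, G = 73/9; EG - F^2 = 73/9

Answer: EG - F^2 = 73/9


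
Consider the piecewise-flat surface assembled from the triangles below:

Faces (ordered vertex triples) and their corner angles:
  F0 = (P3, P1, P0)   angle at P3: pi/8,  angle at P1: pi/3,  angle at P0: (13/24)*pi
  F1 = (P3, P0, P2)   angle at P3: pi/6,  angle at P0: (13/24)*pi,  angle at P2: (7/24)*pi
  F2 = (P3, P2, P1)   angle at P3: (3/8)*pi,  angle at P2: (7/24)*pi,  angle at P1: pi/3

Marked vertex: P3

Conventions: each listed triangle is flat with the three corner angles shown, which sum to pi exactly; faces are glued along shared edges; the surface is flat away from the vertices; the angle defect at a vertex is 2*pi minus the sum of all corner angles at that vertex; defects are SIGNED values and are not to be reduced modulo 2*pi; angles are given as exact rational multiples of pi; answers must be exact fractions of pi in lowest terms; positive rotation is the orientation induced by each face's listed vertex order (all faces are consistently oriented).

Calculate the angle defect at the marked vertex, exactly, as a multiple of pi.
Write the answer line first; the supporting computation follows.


Answer: defect(P3) = (4/3)*pi

Sum of corner angles at P3: (2/3)*pi
defect = 2*pi - (2/3)*pi


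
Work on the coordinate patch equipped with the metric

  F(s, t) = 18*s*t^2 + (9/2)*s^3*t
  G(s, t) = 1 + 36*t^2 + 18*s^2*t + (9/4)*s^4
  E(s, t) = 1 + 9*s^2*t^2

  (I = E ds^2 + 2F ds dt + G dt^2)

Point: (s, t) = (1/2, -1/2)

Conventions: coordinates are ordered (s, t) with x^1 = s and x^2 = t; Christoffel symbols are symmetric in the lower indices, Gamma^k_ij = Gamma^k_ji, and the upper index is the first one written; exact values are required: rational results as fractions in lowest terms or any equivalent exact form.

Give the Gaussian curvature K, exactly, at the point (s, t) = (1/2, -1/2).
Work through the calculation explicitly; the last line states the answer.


E = 25/16, F = 63/32, G = 505/64, EG - F^2 = 541/64 at the point
E_s = 9/4, E_t = -9/4, F_s = 45/16, F_t = -135/16, G_s = -63/8, G_t = -63/2
E_tt = 9/2, F_st = -117/8, G_ss = -45/4
Brioschi: K = (det M1 - det M2) / (EG - F^2)^2 with the standard first/second-derivative matrices M1, M2.
M1 = [[-E_tt/2 + F_st - G_ss/2, E_s/2, F_s - E_t/2], [F_t - G_s/2, E, F], [G_t/2, F, G]] = [[-45/4, 9/8, 63/16], [-9/2, 25/16, 63/32], [-63/4, 63/32, 505/64]]; det M1 = -7173/256
M2 = [[0, E_t/2, G_s/2], [E_t/2, E, F], [G_s/2, F, G]] = [[0, -9/8, -63/16], [-9/8, 25/16, 63/32], [-63/16, 63/32, 505/64]]; det M2 = -4293/256
det M1 - det M2 = -45/4; K = -45/4 / (541/64)^2 = -46080/292681

Answer: K = -46080/292681


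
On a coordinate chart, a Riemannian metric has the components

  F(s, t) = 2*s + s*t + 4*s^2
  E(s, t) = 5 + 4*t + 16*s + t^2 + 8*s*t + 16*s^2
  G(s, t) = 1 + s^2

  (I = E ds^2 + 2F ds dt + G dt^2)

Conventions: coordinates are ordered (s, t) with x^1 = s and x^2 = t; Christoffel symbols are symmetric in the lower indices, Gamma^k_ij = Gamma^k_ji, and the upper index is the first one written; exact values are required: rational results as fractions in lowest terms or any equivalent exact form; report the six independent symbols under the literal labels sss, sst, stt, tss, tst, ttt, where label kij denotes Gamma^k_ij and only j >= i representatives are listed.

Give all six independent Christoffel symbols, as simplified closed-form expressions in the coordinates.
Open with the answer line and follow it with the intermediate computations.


Answer: Gamma_sss = (16*s + 4*t + 8)/(17*s^2 + 8*s*t + 16*s + t^2 + 4*t + 5), Gamma_sst = (4*s + t + 2)/(17*s^2 + 8*s*t + 16*s + t^2 + 4*t + 5), Gamma_stt = 0, Gamma_tss = 4*s/(17*s^2 + 8*s*t + 16*s + t^2 + 4*t + 5), Gamma_tst = s/(17*s^2 + 8*s*t + 16*s + t^2 + 4*t + 5), Gamma_ttt = 0

E = 5 + 4*t + 16*s + t^2 + 8*s*t + 16*s^2; F = 2*s + s*t + 4*s^2; G = 1 + s^2
Gamma^k_ij = (1/2) g^{kl} (d_i g_jl + d_j g_il - d_l g_ij), with g^inv = (1/(EG-F^2)) [[G, -F], [-F, E]]
first partials: E_s = 16 + 8*t + 32*s, E_t = 4 + 2*t + 8*s, F_s = 2 + t + 8*s, F_t = s, G_s = 2*s, G_t = 0
D = EG - F^2 = 5 + 4*t + 16*s + t^2 + 8*s*t + 17*s^2
expanded: Gamma^s_ss = (G E_s - 2F F_s + F E_t)/(2D), Gamma^s_st = (G E_t - F G_s)/(2D), Gamma^s_tt = (2G F_t - G G_s - F G_t)/(2D), Gamma^t_ss = (2E F_s - E E_t - F E_s)/(2D), Gamma^t_st = (E G_s - F E_t)/(2D), Gamma^t_tt = (E G_t - 2F F_t + F G_s)/(2D); substitute and cancel common factors


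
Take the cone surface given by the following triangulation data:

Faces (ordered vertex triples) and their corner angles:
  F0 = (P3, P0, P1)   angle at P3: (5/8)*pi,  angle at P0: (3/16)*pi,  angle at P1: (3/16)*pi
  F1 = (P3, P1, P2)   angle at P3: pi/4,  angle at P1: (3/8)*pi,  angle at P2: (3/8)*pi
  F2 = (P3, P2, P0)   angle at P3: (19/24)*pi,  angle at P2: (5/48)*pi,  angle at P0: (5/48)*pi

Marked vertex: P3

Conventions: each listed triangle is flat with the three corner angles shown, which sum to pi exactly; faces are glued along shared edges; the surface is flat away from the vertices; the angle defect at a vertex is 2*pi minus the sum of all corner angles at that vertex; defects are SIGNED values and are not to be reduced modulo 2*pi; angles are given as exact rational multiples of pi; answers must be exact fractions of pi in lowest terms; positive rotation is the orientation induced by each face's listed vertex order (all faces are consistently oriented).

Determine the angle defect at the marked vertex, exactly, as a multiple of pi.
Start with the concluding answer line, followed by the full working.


Answer: defect(P3) = pi/3

Sum of corner angles at P3: (5/3)*pi
defect = 2*pi - (5/3)*pi


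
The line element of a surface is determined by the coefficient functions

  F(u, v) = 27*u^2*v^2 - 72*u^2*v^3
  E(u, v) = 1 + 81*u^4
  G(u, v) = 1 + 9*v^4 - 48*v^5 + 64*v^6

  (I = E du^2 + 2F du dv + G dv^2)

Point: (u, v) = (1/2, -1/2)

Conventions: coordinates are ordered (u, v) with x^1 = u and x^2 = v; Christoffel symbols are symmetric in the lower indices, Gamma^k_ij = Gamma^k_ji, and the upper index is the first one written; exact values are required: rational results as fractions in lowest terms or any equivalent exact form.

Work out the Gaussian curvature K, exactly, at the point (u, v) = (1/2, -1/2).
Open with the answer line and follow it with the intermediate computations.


Answer: K = -5184/5329

E = 97/16, F = 63/16, G = 65/16, EG - F^2 = 73/8 at the point
E_u = 81/2, E_v = 0, F_u = 63/4, F_v = -81/4, G_u = 0, G_v = -63/2
E_vv = 0, F_uv = -81, G_uu = 0
By Brioschi, K is (det M1 - det M2) divided by (EG - F^2) squared.
M1 = [[-E_vv/2 + F_uv - G_uu/2, E_u/2, F_u - E_v/2], [F_v - G_u/2, E, F], [G_v/2, F, G]] = [[-81, 81/4, 63/4], [-81/4, 97/16, 63/16], [-63/4, 63/16, 65/16]]; det M1 = -81
M2 = [[0, E_v/2, G_u/2], [E_v/2, E, F], [G_u/2, F, G]] = [[0, 0, 0], [0, 97/16, 63/16], [0, 63/16, 65/16]]; det M2 = 0
det M1 - det M2 = -81; K = -81 / (73/8)^2 = -5184/5329


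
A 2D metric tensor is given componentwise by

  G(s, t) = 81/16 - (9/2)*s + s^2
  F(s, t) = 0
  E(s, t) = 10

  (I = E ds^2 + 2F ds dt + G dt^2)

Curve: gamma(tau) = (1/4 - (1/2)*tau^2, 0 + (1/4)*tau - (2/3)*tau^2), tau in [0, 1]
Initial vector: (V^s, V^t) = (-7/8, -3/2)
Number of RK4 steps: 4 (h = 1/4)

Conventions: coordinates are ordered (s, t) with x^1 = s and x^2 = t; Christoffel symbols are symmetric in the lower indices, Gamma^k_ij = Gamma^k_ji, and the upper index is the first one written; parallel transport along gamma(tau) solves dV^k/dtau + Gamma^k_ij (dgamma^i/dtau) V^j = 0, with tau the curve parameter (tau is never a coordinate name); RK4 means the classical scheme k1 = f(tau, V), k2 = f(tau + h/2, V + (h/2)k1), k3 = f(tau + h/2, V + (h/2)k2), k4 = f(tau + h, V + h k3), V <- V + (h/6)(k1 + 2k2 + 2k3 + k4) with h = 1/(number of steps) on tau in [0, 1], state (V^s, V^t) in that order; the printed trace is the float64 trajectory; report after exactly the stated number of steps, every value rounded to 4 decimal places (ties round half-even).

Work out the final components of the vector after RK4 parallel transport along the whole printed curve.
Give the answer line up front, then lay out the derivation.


Answer: V^s = -0.9921, V^t = -1.0442

gamma'(tau) = (-tau, 1/4 - (4/3)*tau); f(tau, V)^k = -Gamma^k_ij(gamma(tau)) gamma'^i(tau) V^j; h = 1/4; intermediate values shown to 6 dp
curve data and Christoffel symbols at the stage parameters:
  tau = 0.000000: gamma = (0.250000, 0.000000), gamma' = (0.000000, 0.250000); Gamma_sss = 0.000000, Gamma_sst = 0.000000, Gamma_stt = 0.200000, Gamma_tss = 0.000000, Gamma_tst = -0.500000, Gamma_ttt = 0.000000
  tau = 0.125000: gamma = (0.242188, 0.020833), gamma' = (-0.125000, 0.083333); Gamma_sss = 0.000000, Gamma_sst = 0.000000, Gamma_stt = 0.200781, Gamma_tss = 0.000000, Gamma_tst = -0.498054, Gamma_ttt = 0.000000
  tau = 0.250000: gamma = (0.218750, 0.020833), gamma' = (-0.250000, -0.083333); Gamma_sss = 0.000000, Gamma_sst = 0.000000, Gamma_stt = 0.203125, Gamma_tss = 0.000000, Gamma_tst = -0.492308, Gamma_ttt = 0.000000
  tau = 0.375000: gamma = (0.179688, 0.000000), gamma' = (-0.375000, -0.250000); Gamma_sss = 0.000000, Gamma_sst = 0.000000, Gamma_stt = 0.207031, Gamma_tss = 0.000000, Gamma_tst = -0.483019, Gamma_ttt = 0.000000
  tau = 0.500000: gamma = (0.125000, -0.041667), gamma' = (-0.500000, -0.416667); Gamma_sss = 0.000000, Gamma_sst = 0.000000, Gamma_stt = 0.212500, Gamma_tss = 0.000000, Gamma_tst = -0.470588, Gamma_ttt = 0.000000
  tau = 0.625000: gamma = (0.054688, -0.104167), gamma' = (-0.625000, -0.583333); Gamma_sss = 0.000000, Gamma_sst = 0.000000, Gamma_stt = 0.219531, Gamma_tss = 0.000000, Gamma_tst = -0.455516, Gamma_ttt = 0.000000
  tau = 0.750000: gamma = (-0.031250, -0.187500), gamma' = (-0.750000, -0.750000); Gamma_sss = 0.000000, Gamma_sst = 0.000000, Gamma_stt = 0.228125, Gamma_tss = 0.000000, Gamma_tst = -0.438356, Gamma_ttt = 0.000000
  tau = 0.875000: gamma = (-0.132812, -0.291667), gamma' = (-0.875000, -0.916667); Gamma_sss = 0.000000, Gamma_sst = 0.000000, Gamma_stt = 0.238281, Gamma_tss = 0.000000, Gamma_tst = -0.419672, Gamma_ttt = 0.000000
  tau = 1.000000: gamma = (-0.250000, -0.416667), gamma' = (-1.000000, -1.083333); Gamma_sss = 0.000000, Gamma_sst = 0.000000, Gamma_stt = 0.250000, Gamma_tss = 0.000000, Gamma_tst = -0.400000, Gamma_ttt = 0.000000
step 0: V^s = -0.8750, V^t = -1.5000
step 1: k1 = (0.075000, -0.109375), k2 = (0.025326, 0.058309), k3 = (0.024976, 0.056746), k4 = (-0.025150, 0.218511); V <- V + (h/6)(k1 + 2k2 + 2k3 + k4): V^s = -0.8687, V^t = -1.4859
step 2: k1 = (-0.025151, 0.218516), k2 = (-0.075491, 0.369473), k3 = (-0.074515, 0.366815), k4 = (-0.123441, 0.502030); V <- V + (h/6)(k1 + 2k2 + 2k3 + k4): V^s = -0.8874, V^t = -1.3945
step 3: k1 = (-0.123470, 0.502119), k2 = (-0.170540, 0.619042), k3 = (-0.168668, 0.616445), k4 = (-0.212220, 0.713413); V <- V + (h/6)(k1 + 2k2 + 2k3 + k4): V^s = -0.9297, V^t = -1.2409
step 4: k1 = (-0.212307, 0.713608), k2 = (-0.251555, 0.790767), k3 = (-0.249448, 0.789113), k4 = (-0.282642, 0.847325); V <- V + (h/6)(k1 + 2k2 + 2k3 + k4): V^s = -0.9921, V^t = -1.0442


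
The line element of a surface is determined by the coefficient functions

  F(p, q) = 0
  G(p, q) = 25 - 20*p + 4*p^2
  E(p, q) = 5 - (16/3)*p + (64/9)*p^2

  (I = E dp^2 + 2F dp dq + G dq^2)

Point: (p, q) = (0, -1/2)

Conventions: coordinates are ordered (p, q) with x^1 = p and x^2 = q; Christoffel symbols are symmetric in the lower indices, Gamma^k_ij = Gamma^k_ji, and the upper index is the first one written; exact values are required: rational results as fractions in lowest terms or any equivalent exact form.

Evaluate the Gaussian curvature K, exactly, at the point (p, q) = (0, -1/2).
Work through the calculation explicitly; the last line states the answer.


E = 5, F = 0, G = 25, EG - F^2 = 125 at the point
E_p = -16/3, E_q = 0, F_p = 0, F_q = 0, G_p = -20, G_q = 0
E_qq = 0, F_pq = 0, G_pp = 8
Apply the Brioschi formula K = (det M1 - det M2)/(EG - F^2)^2 over the derivative matrices of E, F, G.
M1 = [[-E_qq/2 + F_pq - G_pp/2, E_p/2, F_p - E_q/2], [F_q - G_p/2, E, F], [G_q/2, F, G]] = [[-4, -8/3, 0], [10, 5, 0], [0, 0, 25]]; det M1 = 500/3
M2 = [[0, E_q/2, G_p/2], [E_q/2, E, F], [G_p/2, F, G]] = [[0, 0, -10], [0, 5, 0], [-10, 0, 25]]; det M2 = -500
det M1 - det M2 = 2000/3; K = 2000/3 / (125)^2 = 16/375

Answer: K = 16/375


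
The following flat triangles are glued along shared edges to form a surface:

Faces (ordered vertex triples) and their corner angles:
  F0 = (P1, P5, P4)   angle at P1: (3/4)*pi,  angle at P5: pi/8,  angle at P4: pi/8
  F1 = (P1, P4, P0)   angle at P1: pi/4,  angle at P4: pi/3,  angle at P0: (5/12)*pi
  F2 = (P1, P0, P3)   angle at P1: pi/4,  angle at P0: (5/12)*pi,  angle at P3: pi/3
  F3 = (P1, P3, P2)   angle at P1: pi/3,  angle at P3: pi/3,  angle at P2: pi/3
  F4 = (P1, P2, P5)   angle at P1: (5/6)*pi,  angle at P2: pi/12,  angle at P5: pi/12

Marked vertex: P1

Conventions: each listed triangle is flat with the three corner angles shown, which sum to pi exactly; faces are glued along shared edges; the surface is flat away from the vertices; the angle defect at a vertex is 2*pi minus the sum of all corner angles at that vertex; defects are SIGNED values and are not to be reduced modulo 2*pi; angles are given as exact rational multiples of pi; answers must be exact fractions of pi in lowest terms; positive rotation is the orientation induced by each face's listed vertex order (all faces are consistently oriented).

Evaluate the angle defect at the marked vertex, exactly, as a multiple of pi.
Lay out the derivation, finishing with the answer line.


Sum of corner angles at P1: (29/12)*pi
defect = 2*pi - (29/12)*pi

Answer: defect(P1) = (-5/12)*pi


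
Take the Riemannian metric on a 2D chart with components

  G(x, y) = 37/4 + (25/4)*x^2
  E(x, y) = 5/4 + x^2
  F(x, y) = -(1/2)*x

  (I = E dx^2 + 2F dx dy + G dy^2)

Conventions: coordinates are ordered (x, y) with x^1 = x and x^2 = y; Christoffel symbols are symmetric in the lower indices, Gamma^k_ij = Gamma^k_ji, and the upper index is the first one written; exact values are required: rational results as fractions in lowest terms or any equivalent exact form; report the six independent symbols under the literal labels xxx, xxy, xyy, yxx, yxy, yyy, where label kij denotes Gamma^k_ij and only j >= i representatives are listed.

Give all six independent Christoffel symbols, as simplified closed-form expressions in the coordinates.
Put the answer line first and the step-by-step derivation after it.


Answer: Gamma_xxx = (100*x^3 + 144*x)/(100*x^4 + 269*x^2 + 185), Gamma_xxy = 50*x^2/(100*x^4 + 269*x^2 + 185), Gamma_xyy = (-625*x^3 - 925*x)/(100*x^4 + 269*x^2 + 185), Gamma_yxx = -10/(100*x^4 + 269*x^2 + 185), Gamma_yxy = (100*x^3 + 125*x)/(100*x^4 + 269*x^2 + 185), Gamma_yyy = -50*x^2/(100*x^4 + 269*x^2 + 185)

E = 5/4 + x^2; F = -(1/2)*x; G = 37/4 + (25/4)*x^2
Gamma^k_ij = (1/2) g^{kl} (d_i g_jl + d_j g_il - d_l g_ij), with g^inv = (1/(EG-F^2)) [[G, -F], [-F, E]]
first partials: E_x = 2*x, E_y = 0, F_x = -1/2, F_y = 0, G_x = (25/2)*x, G_y = 0
D = EG - F^2 = 185/16 + (269/16)*x^2 + (25/4)*x^4
expanded: Gamma^x_xx = (G E_x - 2F F_x + F E_y)/(2D), Gamma^x_xy = (G E_y - F G_x)/(2D), Gamma^x_yy = (2G F_y - G G_x - F G_y)/(2D), Gamma^y_xx = (2E F_x - E E_y - F E_x)/(2D), Gamma^y_xy = (E G_x - F E_y)/(2D), Gamma^y_yy = (E G_y - 2F F_y + F G_x)/(2D); substitute and cancel common factors


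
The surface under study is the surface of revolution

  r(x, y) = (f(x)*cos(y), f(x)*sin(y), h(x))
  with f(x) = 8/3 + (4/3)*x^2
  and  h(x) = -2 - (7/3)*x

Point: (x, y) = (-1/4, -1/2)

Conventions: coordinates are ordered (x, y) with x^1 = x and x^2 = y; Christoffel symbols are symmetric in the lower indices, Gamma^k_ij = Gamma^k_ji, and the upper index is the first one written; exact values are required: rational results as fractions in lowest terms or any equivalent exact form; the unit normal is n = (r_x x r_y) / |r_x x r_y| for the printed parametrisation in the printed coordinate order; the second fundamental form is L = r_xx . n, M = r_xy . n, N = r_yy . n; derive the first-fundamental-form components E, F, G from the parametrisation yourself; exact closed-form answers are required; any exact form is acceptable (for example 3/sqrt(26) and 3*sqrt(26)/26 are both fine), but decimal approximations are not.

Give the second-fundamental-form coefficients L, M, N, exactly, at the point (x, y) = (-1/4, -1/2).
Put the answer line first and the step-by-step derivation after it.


Answer: L = 56*sqrt(53)/159, M = 0, N = -77*sqrt(53)/212

f = 11/4, f' = -2/3, f'' = 8/3, h' = -7/3, h'' = 0
E = 53/9, F = 0, G = 121/16; answer radicand W^2 = 53/9
unnormalised second-form numerators: l = 56/9, m = 0, n = -77/12; L = l/sqrt(53/9), and similarly M = m/sqrt(W^2), N = n/sqrt(W^2)


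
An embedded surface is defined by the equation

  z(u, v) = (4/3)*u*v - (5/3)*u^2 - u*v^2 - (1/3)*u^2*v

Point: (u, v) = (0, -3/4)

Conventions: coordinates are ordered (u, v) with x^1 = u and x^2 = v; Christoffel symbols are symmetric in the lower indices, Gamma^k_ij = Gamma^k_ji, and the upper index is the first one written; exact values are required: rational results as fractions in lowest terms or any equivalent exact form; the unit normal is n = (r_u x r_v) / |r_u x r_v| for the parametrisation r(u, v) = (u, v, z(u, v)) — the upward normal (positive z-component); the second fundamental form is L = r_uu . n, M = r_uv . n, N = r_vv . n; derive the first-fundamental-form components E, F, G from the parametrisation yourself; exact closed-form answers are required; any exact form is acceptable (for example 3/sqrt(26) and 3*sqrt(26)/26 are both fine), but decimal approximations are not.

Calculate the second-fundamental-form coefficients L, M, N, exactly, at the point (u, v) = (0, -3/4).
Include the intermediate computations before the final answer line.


z_u = -25/16, z_v = 0, z_uu = -17/6, z_uv = 17/6, z_vv = 0
E = 881/256, F = 0, G = 1; answer radicand W^2 = 881/256
unnormalised second-form numerators: l = -17/6, m = 17/6, n = 0; L = l/sqrt(881/256), and similarly M = m/sqrt(W^2), N = n/sqrt(W^2)

Answer: L = -136*sqrt(881)/2643, M = 136*sqrt(881)/2643, N = 0


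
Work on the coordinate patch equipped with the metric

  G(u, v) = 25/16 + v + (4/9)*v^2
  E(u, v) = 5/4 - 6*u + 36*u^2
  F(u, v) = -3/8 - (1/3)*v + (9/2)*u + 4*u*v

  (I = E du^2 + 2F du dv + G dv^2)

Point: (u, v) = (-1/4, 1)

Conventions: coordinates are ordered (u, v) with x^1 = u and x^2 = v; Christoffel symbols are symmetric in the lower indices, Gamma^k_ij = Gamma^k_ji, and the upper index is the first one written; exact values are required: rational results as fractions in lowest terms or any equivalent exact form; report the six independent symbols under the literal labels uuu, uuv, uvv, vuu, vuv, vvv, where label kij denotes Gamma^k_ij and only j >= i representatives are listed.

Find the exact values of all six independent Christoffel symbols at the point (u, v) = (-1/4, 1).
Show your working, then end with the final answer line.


E = 5, F = -17/6, G = 433/144 at the point
E_u = -24, E_v = 0, F_u = 17/2, F_v = -4/3, G_u = 0, G_v = 17/9
EG - F^2 = 1009/144;  g^inv = (144/1009) * [[433/144, 17/6], [17/6, 5]]
first-kind symbols [ij,l] = (1/2)(d_i g_jl + d_j g_il - d_l g_ij): [uu,u] = E_u/2 = -12, [uu,v] = F_u - E_v/2 = 17/2, [uv,u] = E_v/2 = 0, [uv,v] = G_u/2 = 0, [vv,u] = F_v - G_u/2 = -4/3, [vv,v] = G_v/2 = 17/18
Gamma^u_ij = (G*[ij,u] - F*[ij,v])/(EG - F^2), Gamma^v_ij = (E*[ij,v] - F*[ij,u])/(EG - F^2)

Answer: Gamma_uuu = -1728/1009, Gamma_uuv = 0, Gamma_uvv = -192/1009, Gamma_vuu = 1224/1009, Gamma_vuv = 0, Gamma_vvv = 136/1009


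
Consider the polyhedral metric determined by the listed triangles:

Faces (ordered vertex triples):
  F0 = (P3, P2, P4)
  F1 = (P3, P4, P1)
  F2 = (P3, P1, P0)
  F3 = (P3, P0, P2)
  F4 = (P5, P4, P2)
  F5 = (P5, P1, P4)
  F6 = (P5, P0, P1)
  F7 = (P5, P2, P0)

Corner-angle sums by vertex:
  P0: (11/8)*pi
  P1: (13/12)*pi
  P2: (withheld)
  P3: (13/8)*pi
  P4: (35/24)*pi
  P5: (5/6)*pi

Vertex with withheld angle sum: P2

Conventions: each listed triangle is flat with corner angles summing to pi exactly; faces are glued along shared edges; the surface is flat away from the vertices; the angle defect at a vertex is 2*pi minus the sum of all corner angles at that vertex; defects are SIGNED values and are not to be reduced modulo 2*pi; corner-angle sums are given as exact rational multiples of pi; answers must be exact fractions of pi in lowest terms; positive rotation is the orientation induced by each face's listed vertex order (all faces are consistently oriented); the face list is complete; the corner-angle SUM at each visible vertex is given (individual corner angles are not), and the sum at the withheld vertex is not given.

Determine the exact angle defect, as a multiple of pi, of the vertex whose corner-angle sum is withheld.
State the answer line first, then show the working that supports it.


Answer: defect(P2) = (3/8)*pi

V = 6, E = 12, F = 8; chi = V - E + F = 2
Gauss-Bonnet: total defect = 2*pi*chi = 4*pi; visible defects sum to (29/8)*pi


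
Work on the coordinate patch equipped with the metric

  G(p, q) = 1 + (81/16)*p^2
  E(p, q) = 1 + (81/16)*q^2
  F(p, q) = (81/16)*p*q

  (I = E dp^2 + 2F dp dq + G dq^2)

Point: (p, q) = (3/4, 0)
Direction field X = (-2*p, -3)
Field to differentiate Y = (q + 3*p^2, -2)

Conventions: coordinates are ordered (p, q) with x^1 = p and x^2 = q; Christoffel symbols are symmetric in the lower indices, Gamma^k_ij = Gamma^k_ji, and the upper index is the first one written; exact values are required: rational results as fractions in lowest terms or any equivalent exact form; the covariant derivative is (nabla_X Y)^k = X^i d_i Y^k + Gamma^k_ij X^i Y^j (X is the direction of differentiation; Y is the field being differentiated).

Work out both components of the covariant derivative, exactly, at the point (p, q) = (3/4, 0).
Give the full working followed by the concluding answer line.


E = 1, F = 0, G = 985/256 at the point
E_p = 0, E_q = 0, F_p = 0, F_q = 243/64, G_p = 243/32, G_q = 0
EG - F^2 = 985/256;  g^inv = (256/985) * [[985/256, 0], [0, 1]]
first-kind symbols [ij,l] = (1/2)(d_i g_jl + d_j g_il - d_l g_ij): [pp,p] = E_p/2 = 0, [pp,q] = F_p - E_q/2 = 0, [pq,p] = E_q/2 = 0, [pq,q] = G_p/2 = 243/64, [qq,p] = F_q - G_p/2 = 0, [qq,q] = G_q/2 = 0
Gamma^p_ij = (G*[ij,p] - F*[ij,q])/(EG - F^2), Gamma^q_ij = (E*[ij,q] - F*[ij,p])/(EG - F^2)
Gamma_ppp = 0, Gamma_ppq = 0, Gamma_pqq = 0, Gamma_qpp = 0, Gamma_qpq = 972/985, Gamma_qqq = 0
X = (-3/2, -3), Y = (27/16, -2) at the point

Answer: (nabla_X Y)^p = -39/4, (nabla_X Y)^q = -8019/3940


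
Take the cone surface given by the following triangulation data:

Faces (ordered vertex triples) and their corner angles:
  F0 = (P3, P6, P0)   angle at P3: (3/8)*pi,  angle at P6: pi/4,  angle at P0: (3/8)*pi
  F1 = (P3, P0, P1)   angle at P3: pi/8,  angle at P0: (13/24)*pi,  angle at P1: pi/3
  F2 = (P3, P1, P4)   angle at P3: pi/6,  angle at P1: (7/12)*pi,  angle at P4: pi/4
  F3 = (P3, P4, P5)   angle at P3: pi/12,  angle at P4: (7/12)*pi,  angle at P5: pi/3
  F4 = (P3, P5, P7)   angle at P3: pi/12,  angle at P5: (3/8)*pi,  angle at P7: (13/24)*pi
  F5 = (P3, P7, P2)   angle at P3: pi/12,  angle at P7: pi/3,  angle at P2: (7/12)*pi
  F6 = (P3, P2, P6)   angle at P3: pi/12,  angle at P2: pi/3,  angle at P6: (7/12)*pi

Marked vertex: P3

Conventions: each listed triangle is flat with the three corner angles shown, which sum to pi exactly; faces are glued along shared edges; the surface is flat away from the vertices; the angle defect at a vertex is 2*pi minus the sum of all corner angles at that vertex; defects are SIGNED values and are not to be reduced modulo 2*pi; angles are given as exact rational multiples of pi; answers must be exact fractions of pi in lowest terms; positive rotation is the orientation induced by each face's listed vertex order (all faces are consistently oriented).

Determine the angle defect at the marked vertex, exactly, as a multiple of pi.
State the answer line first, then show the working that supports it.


Answer: defect(P3) = pi

Sum of corner angles at P3: pi
defect = 2*pi - pi


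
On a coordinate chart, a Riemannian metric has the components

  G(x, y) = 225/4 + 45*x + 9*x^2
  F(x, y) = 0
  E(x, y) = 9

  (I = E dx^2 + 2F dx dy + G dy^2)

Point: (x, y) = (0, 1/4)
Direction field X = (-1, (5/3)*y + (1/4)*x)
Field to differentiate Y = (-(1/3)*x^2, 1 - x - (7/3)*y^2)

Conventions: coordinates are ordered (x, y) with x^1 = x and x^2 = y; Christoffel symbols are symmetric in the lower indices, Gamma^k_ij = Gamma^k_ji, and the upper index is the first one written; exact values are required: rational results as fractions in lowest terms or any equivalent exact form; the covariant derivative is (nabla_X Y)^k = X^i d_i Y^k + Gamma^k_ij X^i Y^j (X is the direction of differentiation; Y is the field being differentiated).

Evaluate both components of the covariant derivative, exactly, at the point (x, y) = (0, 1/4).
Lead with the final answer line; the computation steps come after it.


Answer: (nabla_X Y)^x = -1025/1152, (nabla_X Y)^y = 31/180

E = 9, F = 0, G = 225/4 at the point
E_x = 0, E_y = 0, F_x = 0, F_y = 0, G_x = 45, G_y = 0
EG - F^2 = 2025/4;  g^inv = (4/2025) * [[225/4, 0], [0, 9]]
first-kind symbols [ij,l] = (1/2)(d_i g_jl + d_j g_il - d_l g_ij): [xx,x] = E_x/2 = 0, [xx,y] = F_x - E_y/2 = 0, [xy,x] = E_y/2 = 0, [xy,y] = G_x/2 = 45/2, [yy,x] = F_y - G_x/2 = -45/2, [yy,y] = G_y/2 = 0
Gamma^x_ij = (G*[ij,x] - F*[ij,y])/(EG - F^2), Gamma^y_ij = (E*[ij,y] - F*[ij,x])/(EG - F^2)
Gamma_xxx = 0, Gamma_xxy = 0, Gamma_xyy = -5/2, Gamma_yxx = 0, Gamma_yxy = 2/5, Gamma_yyy = 0
X = (-1, 5/12), Y = (0, 41/48) at the point


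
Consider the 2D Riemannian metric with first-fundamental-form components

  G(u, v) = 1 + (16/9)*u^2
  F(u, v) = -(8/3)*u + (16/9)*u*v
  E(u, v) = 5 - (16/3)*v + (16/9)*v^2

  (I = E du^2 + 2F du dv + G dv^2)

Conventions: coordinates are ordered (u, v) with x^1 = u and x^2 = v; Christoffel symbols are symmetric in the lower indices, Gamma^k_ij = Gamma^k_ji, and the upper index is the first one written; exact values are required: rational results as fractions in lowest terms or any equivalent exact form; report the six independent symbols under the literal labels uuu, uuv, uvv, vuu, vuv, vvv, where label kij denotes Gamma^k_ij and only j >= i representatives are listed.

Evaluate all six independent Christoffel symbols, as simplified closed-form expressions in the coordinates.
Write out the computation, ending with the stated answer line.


E = 5 - (16/3)*v + (16/9)*v^2; F = -(8/3)*u + (16/9)*u*v; G = 1 + (16/9)*u^2
Gamma^k_ij = (1/2) g^{kl} (d_i g_jl + d_j g_il - d_l g_ij), with g^inv = (1/(EG-F^2)) [[G, -F], [-F, E]]
first partials: E_u = 0, E_v = -16/3 + (32/9)*v, F_u = -8/3 + (16/9)*v, F_v = (16/9)*u, G_u = (32/9)*u, G_v = 0
D = EG - F^2 = 5 - (16/3)*v + (16/9)*v^2 + (16/9)*u^2
expanded: Gamma^u_uu = (G E_u - 2F F_u + F E_v)/(2D), Gamma^u_uv = (G E_v - F G_u)/(2D), Gamma^u_vv = (2G F_v - G G_u - F G_v)/(2D), Gamma^v_uu = (2E F_u - E E_v - F E_u)/(2D), Gamma^v_uv = (E G_u - F E_v)/(2D), Gamma^v_vv = (E G_v - 2F F_v + F G_u)/(2D); substitute and cancel common factors

Answer: Gamma_uuu = 0, Gamma_uuv = (16*v - 24)/(16*u^2 + 16*v^2 - 48*v + 45), Gamma_uvv = 0, Gamma_vuu = 0, Gamma_vuv = 16*u/(16*u^2 + 16*v^2 - 48*v + 45), Gamma_vvv = 0


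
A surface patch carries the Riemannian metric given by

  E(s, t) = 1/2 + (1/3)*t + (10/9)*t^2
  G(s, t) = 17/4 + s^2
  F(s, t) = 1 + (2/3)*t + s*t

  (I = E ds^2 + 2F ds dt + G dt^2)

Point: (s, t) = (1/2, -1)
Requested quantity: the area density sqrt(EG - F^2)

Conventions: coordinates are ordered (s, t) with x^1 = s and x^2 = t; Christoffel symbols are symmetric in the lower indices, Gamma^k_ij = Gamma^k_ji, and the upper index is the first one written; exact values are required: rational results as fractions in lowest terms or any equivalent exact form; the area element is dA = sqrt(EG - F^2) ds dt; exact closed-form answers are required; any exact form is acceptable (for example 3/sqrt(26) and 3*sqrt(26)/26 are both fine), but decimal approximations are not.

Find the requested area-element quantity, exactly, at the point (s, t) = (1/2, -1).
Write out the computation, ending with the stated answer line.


E = 23/18, F = -1/6, G = 9/2; EG - F^2 = 103/18

Answer: sqrt(EG - F^2) = sqrt(206)/6


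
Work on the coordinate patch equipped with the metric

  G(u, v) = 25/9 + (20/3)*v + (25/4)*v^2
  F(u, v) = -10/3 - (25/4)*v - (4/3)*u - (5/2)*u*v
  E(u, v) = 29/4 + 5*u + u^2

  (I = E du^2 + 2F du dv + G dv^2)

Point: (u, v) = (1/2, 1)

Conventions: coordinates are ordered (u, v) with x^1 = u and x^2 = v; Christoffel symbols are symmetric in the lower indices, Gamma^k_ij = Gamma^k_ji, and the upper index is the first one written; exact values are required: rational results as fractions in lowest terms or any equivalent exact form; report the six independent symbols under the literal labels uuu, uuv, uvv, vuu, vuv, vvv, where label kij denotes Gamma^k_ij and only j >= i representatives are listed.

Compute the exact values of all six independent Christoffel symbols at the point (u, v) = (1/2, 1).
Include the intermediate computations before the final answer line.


E = 10, F = -23/2, G = 565/36 at the point
E_u = 6, E_v = 0, F_u = -23/6, F_v = -15/2, G_u = 0, G_v = 115/6
EG - F^2 = 889/36;  g^inv = (36/889) * [[565/36, 23/2], [23/2, 10]]
first-kind symbols [ij,l] = (1/2)(d_i g_jl + d_j g_il - d_l g_ij): [uu,u] = E_u/2 = 3, [uu,v] = F_u - E_v/2 = -23/6, [uv,u] = E_v/2 = 0, [uv,v] = G_u/2 = 0, [vv,u] = F_v - G_u/2 = -15/2, [vv,v] = G_v/2 = 115/12
Gamma^u_ij = (G*[ij,u] - F*[ij,v])/(EG - F^2), Gamma^v_ij = (E*[ij,v] - F*[ij,u])/(EG - F^2)

Answer: Gamma_uuu = 108/889, Gamma_uuv = 0, Gamma_uvv = -270/889, Gamma_vuu = -138/889, Gamma_vuv = 0, Gamma_vvv = 345/889


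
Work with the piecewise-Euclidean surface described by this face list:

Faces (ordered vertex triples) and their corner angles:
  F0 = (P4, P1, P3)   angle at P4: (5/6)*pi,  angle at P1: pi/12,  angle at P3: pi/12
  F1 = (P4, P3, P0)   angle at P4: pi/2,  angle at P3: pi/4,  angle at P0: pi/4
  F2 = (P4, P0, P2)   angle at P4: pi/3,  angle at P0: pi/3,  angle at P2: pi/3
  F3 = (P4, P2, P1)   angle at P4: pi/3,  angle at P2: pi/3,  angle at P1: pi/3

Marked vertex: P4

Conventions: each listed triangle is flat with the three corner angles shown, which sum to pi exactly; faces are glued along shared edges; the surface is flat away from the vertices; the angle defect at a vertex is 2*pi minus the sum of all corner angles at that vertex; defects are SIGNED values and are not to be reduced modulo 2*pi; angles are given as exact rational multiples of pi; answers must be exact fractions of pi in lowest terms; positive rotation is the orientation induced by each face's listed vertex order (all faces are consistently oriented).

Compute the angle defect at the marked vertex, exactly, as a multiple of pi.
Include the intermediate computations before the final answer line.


Sum of corner angles at P4: 2*pi
defect = 2*pi - 2*pi

Answer: defect(P4) = 0


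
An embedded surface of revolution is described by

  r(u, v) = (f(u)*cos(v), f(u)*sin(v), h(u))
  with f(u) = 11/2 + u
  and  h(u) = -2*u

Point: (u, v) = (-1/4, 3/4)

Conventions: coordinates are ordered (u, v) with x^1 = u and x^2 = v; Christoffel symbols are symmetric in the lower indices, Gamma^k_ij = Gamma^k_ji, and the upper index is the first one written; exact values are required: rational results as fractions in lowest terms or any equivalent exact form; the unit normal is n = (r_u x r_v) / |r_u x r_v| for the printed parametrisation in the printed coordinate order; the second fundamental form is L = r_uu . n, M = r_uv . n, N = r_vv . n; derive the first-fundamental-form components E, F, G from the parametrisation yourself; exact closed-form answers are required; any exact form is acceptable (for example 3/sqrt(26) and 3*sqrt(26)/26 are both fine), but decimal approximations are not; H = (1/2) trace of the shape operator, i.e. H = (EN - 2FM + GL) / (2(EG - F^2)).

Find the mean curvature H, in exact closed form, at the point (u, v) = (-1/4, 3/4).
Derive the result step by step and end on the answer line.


f = 21/4, f' = 1, f'' = 0, h' = -2, h'' = 0
E = 5, F = 0, G = 441/16; answer radicand W^2 = 5
unnormalised second-form numerators: l = 0, m = 0, n = -21/2; L = l/sqrt(5), and similarly M = m/sqrt(W^2), N = n/sqrt(W^2)
H = (E*n - 2*F*m + G*l) / (2*(EG - F^2)*sqrt(W^2)); E*n - 2*F*m + G*l = -105/2, EG - F^2 = 2205/16, so H = (-4/21)/sqrt(5)

Answer: H = -4*sqrt(5)/105


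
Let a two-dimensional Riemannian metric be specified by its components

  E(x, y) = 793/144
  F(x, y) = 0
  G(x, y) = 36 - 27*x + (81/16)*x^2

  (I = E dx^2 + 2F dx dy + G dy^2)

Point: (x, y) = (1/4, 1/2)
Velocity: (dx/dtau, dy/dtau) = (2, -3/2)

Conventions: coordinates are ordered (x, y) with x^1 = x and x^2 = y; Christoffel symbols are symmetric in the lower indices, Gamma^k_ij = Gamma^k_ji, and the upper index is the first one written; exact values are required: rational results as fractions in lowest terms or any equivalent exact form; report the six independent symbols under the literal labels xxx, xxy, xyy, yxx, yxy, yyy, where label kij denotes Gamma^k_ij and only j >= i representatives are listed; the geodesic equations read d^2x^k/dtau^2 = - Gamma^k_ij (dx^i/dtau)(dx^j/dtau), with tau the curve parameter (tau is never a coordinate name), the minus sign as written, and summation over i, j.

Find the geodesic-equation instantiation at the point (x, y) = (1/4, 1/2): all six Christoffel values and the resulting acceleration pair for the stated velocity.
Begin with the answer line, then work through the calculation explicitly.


Answer: Gamma_xxx = 0, Gamma_xxy = 0, Gamma_xyy = 7047/3172, Gamma_yxx = 0, Gamma_yxy = -12/29, Gamma_yyy = 0; accelerations (d^2x/dtau^2, d^2y/dtau^2) = (-63423/12688, -72/29)

E = 793/144, F = 0, G = 7569/256 at the point
E_x = 0, E_y = 0, F_x = 0, F_y = 0, G_x = -783/32, G_y = 0
EG - F^2 = 666913/4096;  g^inv = (4096/666913) * [[7569/256, 0], [0, 793/144]]
first-kind symbols [ij,l] = (1/2)(d_i g_jl + d_j g_il - d_l g_ij): [xx,x] = E_x/2 = 0, [xx,y] = F_x - E_y/2 = 0, [xy,x] = E_y/2 = 0, [xy,y] = G_x/2 = -783/64, [yy,x] = F_y - G_x/2 = 783/64, [yy,y] = G_y/2 = 0
Gamma^x_ij = (G*[ij,x] - F*[ij,y])/(EG - F^2), Gamma^y_ij = (E*[ij,y] - F*[ij,x])/(EG - F^2)
Gamma_xxx = 0, Gamma_xxy = 0, Gamma_xyy = 7047/3172, Gamma_yxx = 0, Gamma_yxy = -12/29, Gamma_yyy = 0
d^2x/dtau^2 = -(Gamma_xxx*(2)^2 + 2*Gamma_xxy*(2)*(-3/2) + Gamma_xyy*(-3/2)^2) = -63423/12688
d^2y/dtau^2 = -(Gamma_yxx*(2)^2 + 2*Gamma_yxy*(2)*(-3/2) + Gamma_yyy*(-3/2)^2) = -72/29


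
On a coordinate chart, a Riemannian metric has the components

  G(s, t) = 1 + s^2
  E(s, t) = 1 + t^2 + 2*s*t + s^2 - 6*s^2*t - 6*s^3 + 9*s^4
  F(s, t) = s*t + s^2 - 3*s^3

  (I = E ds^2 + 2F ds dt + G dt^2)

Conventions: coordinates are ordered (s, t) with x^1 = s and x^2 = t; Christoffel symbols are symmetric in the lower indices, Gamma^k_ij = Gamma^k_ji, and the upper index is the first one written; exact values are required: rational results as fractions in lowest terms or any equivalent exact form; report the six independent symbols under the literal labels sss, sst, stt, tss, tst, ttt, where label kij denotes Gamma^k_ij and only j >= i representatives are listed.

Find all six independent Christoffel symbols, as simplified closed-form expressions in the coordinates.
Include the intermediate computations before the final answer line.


E = 1 + t^2 + 2*s*t + s^2 - 6*s^2*t - 6*s^3 + 9*s^4; F = s*t + s^2 - 3*s^3; G = 1 + s^2
Gamma^k_ij = (1/2) g^{kl} (d_i g_jl + d_j g_il - d_l g_ij), with g^inv = (1/(EG-F^2)) [[G, -F], [-F, E]]
first partials: E_s = 2*t + 2*s - 12*s*t - 18*s^2 + 36*s^3, E_t = 2*t + 2*s - 6*s^2, F_s = t + 2*s - 9*s^2, F_t = s, G_s = 2*s, G_t = 0
D = EG - F^2 = 1 + t^2 + 2*s*t + 2*s^2 - 6*s^2*t - 6*s^3 + 9*s^4
expanded: Gamma^s_ss = (G E_s - 2F F_s + F E_t)/(2D), Gamma^s_st = (G E_t - F G_s)/(2D), Gamma^s_tt = (2G F_t - G G_s - F G_t)/(2D), Gamma^t_ss = (2E F_s - E E_t - F E_s)/(2D), Gamma^t_st = (E G_s - F E_t)/(2D), Gamma^t_tt = (E G_t - 2F F_t + F G_s)/(2D); substitute and cancel common factors

Answer: Gamma_sss = (18*s^3 - 9*s^2 - 6*s*t + s + t)/(9*s^4 - 6*s^3 - 6*s^2*t + 2*s^2 + 2*s*t + t^2 + 1), Gamma_sst = (-3*s^2 + s + t)/(9*s^4 - 6*s^3 - 6*s^2*t + 2*s^2 + 2*s*t + t^2 + 1), Gamma_stt = 0, Gamma_tss = (-6*s^2 + s)/(9*s^4 - 6*s^3 - 6*s^2*t + 2*s^2 + 2*s*t + t^2 + 1), Gamma_tst = s/(9*s^4 - 6*s^3 - 6*s^2*t + 2*s^2 + 2*s*t + t^2 + 1), Gamma_ttt = 0


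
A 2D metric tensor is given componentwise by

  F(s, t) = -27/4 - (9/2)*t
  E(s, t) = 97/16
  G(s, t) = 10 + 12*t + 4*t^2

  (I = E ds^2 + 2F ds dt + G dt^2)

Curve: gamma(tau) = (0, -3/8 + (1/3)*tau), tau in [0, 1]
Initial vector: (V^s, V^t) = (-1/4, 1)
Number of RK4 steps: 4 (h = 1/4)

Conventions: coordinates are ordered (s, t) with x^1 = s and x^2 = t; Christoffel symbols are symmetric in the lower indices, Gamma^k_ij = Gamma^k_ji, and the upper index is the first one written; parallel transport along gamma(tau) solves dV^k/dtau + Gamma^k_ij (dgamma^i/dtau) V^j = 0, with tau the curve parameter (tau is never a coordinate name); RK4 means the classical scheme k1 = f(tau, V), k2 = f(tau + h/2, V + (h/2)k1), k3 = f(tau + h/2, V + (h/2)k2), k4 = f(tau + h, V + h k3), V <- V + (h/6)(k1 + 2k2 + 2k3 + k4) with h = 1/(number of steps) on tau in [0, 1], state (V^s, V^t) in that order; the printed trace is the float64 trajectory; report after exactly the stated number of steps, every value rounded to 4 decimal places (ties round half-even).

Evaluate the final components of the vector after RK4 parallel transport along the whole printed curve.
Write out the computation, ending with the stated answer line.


gamma'(tau) = (0, 1/3); f(tau, V)^k = -Gamma^k_ij(gamma(tau)) gamma'^i(tau) V^j; h = 1/4; intermediate values shown to 6 dp
curve data and Christoffel symbols at the stage parameters:
  tau = 0.000000: gamma = (0.000000, -0.375000), gamma' = (0.000000, 0.333333); Gamma_sss = 0.000000, Gamma_sst = 0.000000, Gamma_stt = -0.404494, Gamma_tss = 0.000000, Gamma_tst = 0.000000, Gamma_ttt = 0.404494
  tau = 0.125000: gamma = (0.000000, -0.333333), gamma' = (0.000000, 0.333333); Gamma_sss = 0.000000, Gamma_sst = 0.000000, Gamma_stt = -0.391068, Gamma_tss = 0.000000, Gamma_tst = 0.000000, Gamma_ttt = 0.405552
  tau = 0.250000: gamma = (0.000000, -0.291667), gamma' = (0.000000, 0.333333); Gamma_sss = 0.000000, Gamma_sst = 0.000000, Gamma_stt = -0.378063, Gamma_tss = 0.000000, Gamma_tst = 0.000000, Gamma_ttt = 0.406068
  tau = 0.375000: gamma = (0.000000, -0.250000), gamma' = (0.000000, 0.333333); Gamma_sss = 0.000000, Gamma_sst = 0.000000, Gamma_stt = -0.365482, Gamma_tss = 0.000000, Gamma_tst = 0.000000, Gamma_ttt = 0.406091
  tau = 0.500000: gamma = (0.000000, -0.208333), gamma' = (0.000000, 0.333333); Gamma_sss = 0.000000, Gamma_sst = 0.000000, Gamma_stt = -0.353326, Gamma_tss = 0.000000, Gamma_tst = 0.000000, Gamma_ttt = 0.405671
  tau = 0.625000: gamma = (0.000000, -0.166667), gamma' = (0.000000, 0.333333); Gamma_sss = 0.000000, Gamma_sst = 0.000000, Gamma_stt = -0.341592, Gamma_tss = 0.000000, Gamma_tst = 0.000000, Gamma_ttt = 0.404850
  tau = 0.750000: gamma = (0.000000, -0.125000), gamma' = (0.000000, 0.333333); Gamma_sss = 0.000000, Gamma_sst = 0.000000, Gamma_stt = -0.330275, Gamma_tss = 0.000000, Gamma_tst = 0.000000, Gamma_ttt = 0.403670
  tau = 0.875000: gamma = (0.000000, -0.083333), gamma' = (0.000000, 0.333333); Gamma_sss = 0.000000, Gamma_sst = 0.000000, Gamma_stt = -0.319369, Gamma_tss = 0.000000, Gamma_tst = 0.000000, Gamma_ttt = 0.402169
  tau = 1.000000: gamma = (0.000000, -0.041667), gamma' = (0.000000, 0.333333); Gamma_sss = 0.000000, Gamma_sst = 0.000000, Gamma_stt = -0.308866, Gamma_tss = 0.000000, Gamma_tst = 0.000000, Gamma_ttt = 0.400381
step 0: V^s = -0.2500, V^t = 1.0000
step 1: k1 = (0.134831, -0.134831), k2 = (0.128159, -0.132906), k3 = (0.128190, -0.132938), k4 = (0.121833, -0.130857); V <- V + (h/6)(k1 + 2k2 + 2k3 + k4): V^s = -0.2179, V^t = 0.9668
step 2: k1 = (0.121834, -0.130859), k2 = (0.115787, -0.128652), k3 = (0.115821, -0.128690), k4 = (0.110073, -0.126380); V <- V + (h/6)(k1 + 2k2 + 2k3 + k4): V^s = -0.1890, V^t = 0.9346
step 3: k1 = (0.110074, -0.126382), k2 = (0.104620, -0.123994), k3 = (0.104654, -0.124034), k4 = (0.099479, -0.121586); V <- V + (h/6)(k1 + 2k2 + 2k3 + k4): V^s = -0.1628, V^t = 0.9036
step 4: k1 = (0.099480, -0.121587), k2 = (0.094577, -0.119097), k3 = (0.094610, -0.119139), k4 = (0.089965, -0.116621); V <- V + (h/6)(k1 + 2k2 + 2k3 + k4): V^s = -0.1391, V^t = 0.8738

Answer: V^s = -0.1391, V^t = 0.8738
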